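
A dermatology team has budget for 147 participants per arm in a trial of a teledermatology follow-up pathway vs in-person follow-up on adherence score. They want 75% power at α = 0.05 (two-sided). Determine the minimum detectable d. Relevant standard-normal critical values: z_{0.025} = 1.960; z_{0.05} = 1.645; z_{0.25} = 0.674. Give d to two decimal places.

d_min ≈ 0.31

For two independent groups of n = 147 each: d_min = (z_{α/2} + z_β)·√(2/n).
z-sum = 1.960 + 0.674 = 2.634.
d_min = 2.634 × √(2/147) = 2.634 × 0.1166 = 0.307.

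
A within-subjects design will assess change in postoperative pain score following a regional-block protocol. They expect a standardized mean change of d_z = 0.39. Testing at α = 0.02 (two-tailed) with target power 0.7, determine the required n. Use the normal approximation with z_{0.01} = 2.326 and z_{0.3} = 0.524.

n = 54 pairs

For a paired (one-sample on differences) test: n = ((z_{α/2} + z_β) / d)².
z_{α/2} + z_β = 2.326 + 0.524 = 2.850.
n = (2.850 / 0.39)² = 7.308² = 53.40.
Round up.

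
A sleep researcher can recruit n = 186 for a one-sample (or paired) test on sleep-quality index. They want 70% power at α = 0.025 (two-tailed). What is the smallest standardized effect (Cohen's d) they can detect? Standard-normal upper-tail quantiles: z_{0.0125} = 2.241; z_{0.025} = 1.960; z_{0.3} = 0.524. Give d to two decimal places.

d_min ≈ 0.20

For a single sample (or paired design) of n = 186: d_min = (z_{α/2} + z_β)/√n.
z-sum = 2.241 + 0.524 = 2.765.
d_min = 2.765 / √186 = 2.765 / 13.638 = 0.203.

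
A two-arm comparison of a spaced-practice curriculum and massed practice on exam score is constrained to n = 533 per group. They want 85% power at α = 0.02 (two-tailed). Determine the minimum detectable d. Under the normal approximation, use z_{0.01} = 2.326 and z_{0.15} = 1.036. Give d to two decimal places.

For two independent groups of n = 533 each: d_min = (z_{α/2} + z_β)·√(2/n).
z-sum = 2.326 + 1.036 = 3.362.
d_min = 3.362 × √(2/533) = 3.362 × 0.0613 = 0.206.

d_min ≈ 0.21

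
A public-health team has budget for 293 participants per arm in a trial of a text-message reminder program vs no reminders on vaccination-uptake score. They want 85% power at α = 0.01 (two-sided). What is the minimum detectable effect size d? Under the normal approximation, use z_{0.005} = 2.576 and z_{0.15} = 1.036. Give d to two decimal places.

For two independent groups of n = 293 each: d_min = (z_{α/2} + z_β)·√(2/n).
z-sum = 2.576 + 1.036 = 3.612.
d_min = 3.612 × √(2/293) = 3.612 × 0.0826 = 0.298.

d_min ≈ 0.30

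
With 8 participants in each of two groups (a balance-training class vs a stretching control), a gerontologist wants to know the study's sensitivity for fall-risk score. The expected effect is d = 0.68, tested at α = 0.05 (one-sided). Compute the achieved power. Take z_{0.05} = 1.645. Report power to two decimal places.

For two equal groups, power = Φ(d·√(n/2) − z_{α}).
d·√(n/2) = 0.68 × √(8/2) = 0.68 × 2.000 = 1.360.
z_β = 1.360 − 1.645 = -0.285.
Power = Φ(-0.285) = 0.388.

power ≈ 0.39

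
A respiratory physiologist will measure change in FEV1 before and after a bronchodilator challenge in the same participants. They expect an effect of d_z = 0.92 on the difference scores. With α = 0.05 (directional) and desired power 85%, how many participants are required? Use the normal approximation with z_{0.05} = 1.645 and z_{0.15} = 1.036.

n = 9 pairs

For a paired (one-sample on differences) test: n = ((z_{α} + z_β) / d)².
z_{α} + z_β = 1.645 + 1.036 = 2.681.
n = (2.681 / 0.92)² = 2.914² = 8.49.
Round up.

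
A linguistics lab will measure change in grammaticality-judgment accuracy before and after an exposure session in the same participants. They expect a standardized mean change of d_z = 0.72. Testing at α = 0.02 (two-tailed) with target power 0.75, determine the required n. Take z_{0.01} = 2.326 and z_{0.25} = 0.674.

For a paired (one-sample on differences) test: n = ((z_{α/2} + z_β) / d)².
z_{α/2} + z_β = 2.326 + 0.674 = 3.000.
n = (3.000 / 0.72)² = 4.167² = 17.36.
Round up.

n = 18 pairs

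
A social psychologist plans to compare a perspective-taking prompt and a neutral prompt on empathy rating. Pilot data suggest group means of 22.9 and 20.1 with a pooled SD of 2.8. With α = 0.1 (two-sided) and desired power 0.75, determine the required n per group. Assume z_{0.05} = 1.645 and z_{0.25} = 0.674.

n = 11 per group

Cohen's d = |M₁ − M₂| / SD_pooled = |22.9 − 20.1| / 2.8 = 2.8 / 2.8 = 1.000.
For two independent groups with equal n: n = 2·((z_{α/2} + z_β) / d)².
z_{α/2} + z_β = 1.645 + 0.674 = 2.319.
n = 2 × (2.319 / 1.000)² = 2 × 2.319² = 2 × 5.38 = 10.8.
Round up to the next whole participant.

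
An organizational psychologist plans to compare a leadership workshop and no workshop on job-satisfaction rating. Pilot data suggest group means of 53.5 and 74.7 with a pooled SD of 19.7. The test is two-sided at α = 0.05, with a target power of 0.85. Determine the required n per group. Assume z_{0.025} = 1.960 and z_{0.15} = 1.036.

n = 16 per group

Cohen's d = |M₁ − M₂| / SD_pooled = |53.5 − 74.7| / 19.7 = 21.2 / 19.7 = 1.076.
For two independent groups with equal n: n = 2·((z_{α/2} + z_β) / d)².
z_{α/2} + z_β = 1.960 + 1.036 = 2.996.
n = 2 × (2.996 / 1.076)² = 2 × 2.784² = 2 × 7.75 = 15.5.
Round up to the next whole participant.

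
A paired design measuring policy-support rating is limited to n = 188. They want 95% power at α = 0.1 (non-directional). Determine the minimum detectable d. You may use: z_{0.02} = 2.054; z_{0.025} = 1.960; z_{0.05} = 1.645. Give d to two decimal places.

d_min ≈ 0.24

For a single sample (or paired design) of n = 188: d_min = (z_{α/2} + z_β)/√n.
z-sum = 1.645 + 1.645 = 3.290.
d_min = 3.290 / √188 = 3.290 / 13.711 = 0.240.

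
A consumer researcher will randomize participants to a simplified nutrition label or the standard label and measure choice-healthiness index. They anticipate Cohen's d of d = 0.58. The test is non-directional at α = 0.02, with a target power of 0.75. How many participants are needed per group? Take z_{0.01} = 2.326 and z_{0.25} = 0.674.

For two independent groups with equal n: n = 2·((z_{α/2} + z_β) / d)².
z_{α/2} + z_β = 2.326 + 0.674 = 3.000.
n = 2 × (3.000 / 0.58)² = 2 × 5.172² = 2 × 26.75 = 53.5.
Round up to the next whole participant.

n = 54 per group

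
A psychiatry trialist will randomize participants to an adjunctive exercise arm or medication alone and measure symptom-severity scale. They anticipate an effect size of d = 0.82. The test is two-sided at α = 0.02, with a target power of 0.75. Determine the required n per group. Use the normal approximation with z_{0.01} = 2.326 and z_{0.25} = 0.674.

n = 27 per group

For two independent groups with equal n: n = 2·((z_{α/2} + z_β) / d)².
z_{α/2} + z_β = 2.326 + 0.674 = 3.000.
n = 2 × (3.000 / 0.82)² = 2 × 3.659² = 2 × 13.38 = 26.8.
Round up to the next whole participant.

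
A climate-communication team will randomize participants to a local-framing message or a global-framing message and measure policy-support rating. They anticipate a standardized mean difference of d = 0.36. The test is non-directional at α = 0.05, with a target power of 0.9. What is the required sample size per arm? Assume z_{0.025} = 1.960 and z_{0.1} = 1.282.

n = 163 per group

For two independent groups with equal n: n = 2·((z_{α/2} + z_β) / d)².
z_{α/2} + z_β = 1.960 + 1.282 = 3.242.
n = 2 × (3.242 / 0.36)² = 2 × 9.006² = 2 × 81.10 = 162.2.
Round up to the next whole participant.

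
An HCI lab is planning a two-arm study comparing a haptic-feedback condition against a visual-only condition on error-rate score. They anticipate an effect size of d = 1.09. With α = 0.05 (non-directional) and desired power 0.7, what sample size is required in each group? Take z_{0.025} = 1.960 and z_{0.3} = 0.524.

n = 11 per group

For two independent groups with equal n: n = 2·((z_{α/2} + z_β) / d)².
z_{α/2} + z_β = 1.960 + 0.524 = 2.484.
n = 2 × (2.484 / 1.09)² = 2 × 2.279² = 2 × 5.19 = 10.4.
Round up to the next whole participant.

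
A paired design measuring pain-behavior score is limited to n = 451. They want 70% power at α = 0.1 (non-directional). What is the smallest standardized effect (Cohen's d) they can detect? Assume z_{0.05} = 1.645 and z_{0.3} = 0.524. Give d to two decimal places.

d_min ≈ 0.10

For a single sample (or paired design) of n = 451: d_min = (z_{α/2} + z_β)/√n.
z-sum = 1.645 + 0.524 = 2.169.
d_min = 2.169 / √451 = 2.169 / 21.237 = 0.102.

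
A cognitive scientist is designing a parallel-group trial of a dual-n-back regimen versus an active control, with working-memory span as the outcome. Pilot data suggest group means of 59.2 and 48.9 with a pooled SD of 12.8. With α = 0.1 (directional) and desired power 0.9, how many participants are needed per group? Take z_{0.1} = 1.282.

Cohen's d = |M₁ − M₂| / SD_pooled = |59.2 − 48.9| / 12.8 = 10.3 / 12.8 = 0.805.
For two independent groups with equal n: n = 2·((z_{α} + z_β) / d)².
z_{α} + z_β = 1.282 + 1.282 = 2.564.
n = 2 × (2.564 / 0.805)² = 2 × 3.185² = 2 × 10.14 = 20.3.
Round up to the next whole participant.

n = 21 per group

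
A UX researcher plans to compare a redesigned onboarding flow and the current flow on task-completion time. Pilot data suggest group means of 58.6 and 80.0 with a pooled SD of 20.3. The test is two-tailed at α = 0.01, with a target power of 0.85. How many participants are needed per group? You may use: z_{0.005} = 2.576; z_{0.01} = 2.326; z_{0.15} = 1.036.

Cohen's d = |M₁ − M₂| / SD_pooled = |58.6 − 80.0| / 20.3 = 21.4 / 20.3 = 1.054.
For two independent groups with equal n: n = 2·((z_{α/2} + z_β) / d)².
z_{α/2} + z_β = 2.576 + 1.036 = 3.612.
n = 2 × (3.612 / 1.054)² = 2 × 3.427² = 2 × 11.74 = 23.5.
Round up to the next whole participant.

n = 24 per group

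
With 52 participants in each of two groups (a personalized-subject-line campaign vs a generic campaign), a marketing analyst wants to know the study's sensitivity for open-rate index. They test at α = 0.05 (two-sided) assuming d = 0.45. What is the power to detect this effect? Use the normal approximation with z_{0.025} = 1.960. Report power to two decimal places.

For two equal groups, power = Φ(d·√(n/2) − z_{α/2}).
d·√(n/2) = 0.45 × √(52/2) = 0.45 × 5.099 = 2.295.
z_β = 2.295 − 1.960 = 0.335.
Power = Φ(0.335) = 0.631.

power ≈ 0.63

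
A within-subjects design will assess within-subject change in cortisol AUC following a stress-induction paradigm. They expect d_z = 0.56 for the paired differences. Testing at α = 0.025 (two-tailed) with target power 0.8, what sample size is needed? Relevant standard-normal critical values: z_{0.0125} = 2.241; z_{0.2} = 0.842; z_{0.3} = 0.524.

For a paired (one-sample on differences) test: n = ((z_{α/2} + z_β) / d)².
z_{α/2} + z_β = 2.241 + 0.842 = 3.083.
n = (3.083 / 0.56)² = 5.505² = 30.31.
Round up.

n = 31 pairs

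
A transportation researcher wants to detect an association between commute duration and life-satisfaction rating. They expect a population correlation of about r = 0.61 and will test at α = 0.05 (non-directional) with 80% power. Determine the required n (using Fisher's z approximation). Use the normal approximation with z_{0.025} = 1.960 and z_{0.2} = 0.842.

n = 19

Fisher's z: C = ½·ln((1+r)/(1−r)) = ½·ln(4.1282) = 0.7089.
n = ((z_{α/2} + z_β)/C)² + 3.
(1.960 + 0.842) / 0.7089 = 2.802 / 0.7089 = 3.953.
n = 3.953² + 3 = 15.62 + 3 = 18.6.
Round up.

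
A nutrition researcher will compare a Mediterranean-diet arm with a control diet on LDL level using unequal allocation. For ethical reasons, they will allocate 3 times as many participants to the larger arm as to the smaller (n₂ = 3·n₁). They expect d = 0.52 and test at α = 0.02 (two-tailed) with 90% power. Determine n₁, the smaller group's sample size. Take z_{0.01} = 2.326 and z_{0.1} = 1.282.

With allocation ratio k = n₂/n₁ = 3, Var(x̄₁−x̄₂) = σ²(1/n₁ + 1/(k·n₁)) = σ²·(k+1)/(k·n₁).
So n₁ = (1 + 1/k)·((z_{α/2} + z_β)/d)² = 1.333 × (3.608/0.52)².
n₁ = 1.333 × 48.14 = 64.2.
Round up: n₁ = 65, giving n₂ = 3 × 65 = 195.

n₁ = 65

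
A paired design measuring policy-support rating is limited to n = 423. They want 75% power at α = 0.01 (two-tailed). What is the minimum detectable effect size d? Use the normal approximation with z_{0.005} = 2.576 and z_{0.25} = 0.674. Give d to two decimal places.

d_min ≈ 0.16

For a single sample (or paired design) of n = 423: d_min = (z_{α/2} + z_β)/√n.
z-sum = 2.576 + 0.674 = 3.250.
d_min = 3.250 / √423 = 3.250 / 20.567 = 0.158.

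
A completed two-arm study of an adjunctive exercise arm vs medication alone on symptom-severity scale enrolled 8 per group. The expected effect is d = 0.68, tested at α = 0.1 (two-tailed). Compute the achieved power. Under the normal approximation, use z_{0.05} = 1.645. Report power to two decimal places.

power ≈ 0.39

For two equal groups, power = Φ(d·√(n/2) − z_{α/2}).
d·√(n/2) = 0.68 × √(8/2) = 0.68 × 2.000 = 1.360.
z_β = 1.360 − 1.645 = -0.285.
Power = Φ(-0.285) = 0.388.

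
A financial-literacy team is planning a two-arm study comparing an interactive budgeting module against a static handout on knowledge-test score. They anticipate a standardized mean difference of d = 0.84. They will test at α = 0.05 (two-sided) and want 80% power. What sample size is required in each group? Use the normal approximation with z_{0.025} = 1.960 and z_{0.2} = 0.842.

For two independent groups with equal n: n = 2·((z_{α/2} + z_β) / d)².
z_{α/2} + z_β = 1.960 + 0.842 = 2.802.
n = 2 × (2.802 / 0.84)² = 2 × 3.336² = 2 × 11.13 = 22.3.
Round up to the next whole participant.

n = 23 per group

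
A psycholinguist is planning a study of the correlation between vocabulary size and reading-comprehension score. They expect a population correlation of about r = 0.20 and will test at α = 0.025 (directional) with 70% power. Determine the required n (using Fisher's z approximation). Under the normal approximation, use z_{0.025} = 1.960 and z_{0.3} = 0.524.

n = 154

Fisher's z: C = ½·ln((1+r)/(1−r)) = ½·ln(1.5000) = 0.2027.
n = ((z_{α} + z_β)/C)² + 3.
(1.960 + 0.524) / 0.2027 = 2.484 / 0.2027 = 12.255.
n = 12.255² + 3 = 150.17 + 3 = 153.2.
Round up.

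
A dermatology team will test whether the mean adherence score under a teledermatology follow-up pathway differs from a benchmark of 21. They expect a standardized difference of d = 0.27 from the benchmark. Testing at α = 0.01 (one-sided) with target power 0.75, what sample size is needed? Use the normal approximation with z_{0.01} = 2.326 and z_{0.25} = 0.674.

For a one-sample test: n = ((z_{α} + z_β) / d)².
z_{α} + z_β = 2.326 + 0.674 = 3.000.
n = (3.000 / 0.27)² = 11.111² = 123.46.
Round up.

n = 124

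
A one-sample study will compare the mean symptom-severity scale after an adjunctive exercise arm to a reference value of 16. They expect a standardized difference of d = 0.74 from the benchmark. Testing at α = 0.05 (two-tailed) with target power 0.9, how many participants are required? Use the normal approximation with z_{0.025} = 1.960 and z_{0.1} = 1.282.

For a one-sample test: n = ((z_{α/2} + z_β) / d)².
z_{α/2} + z_β = 1.960 + 1.282 = 3.242.
n = (3.242 / 0.74)² = 4.381² = 19.19.
Round up.

n = 20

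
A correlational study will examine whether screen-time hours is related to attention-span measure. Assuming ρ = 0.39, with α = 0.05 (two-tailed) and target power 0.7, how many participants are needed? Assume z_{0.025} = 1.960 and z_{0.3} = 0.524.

n = 40

Fisher's z: C = ½·ln((1+r)/(1−r)) = ½·ln(2.2787) = 0.4118.
n = ((z_{α/2} + z_β)/C)² + 3.
(1.960 + 0.524) / 0.4118 = 2.484 / 0.4118 = 6.032.
n = 6.032² + 3 = 36.39 + 3 = 39.4.
Round up.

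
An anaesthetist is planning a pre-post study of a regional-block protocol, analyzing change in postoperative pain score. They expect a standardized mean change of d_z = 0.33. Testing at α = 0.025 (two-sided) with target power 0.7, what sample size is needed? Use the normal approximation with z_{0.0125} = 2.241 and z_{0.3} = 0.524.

n = 71 pairs

For a paired (one-sample on differences) test: n = ((z_{α/2} + z_β) / d)².
z_{α/2} + z_β = 2.241 + 0.524 = 2.765.
n = (2.765 / 0.33)² = 8.379² = 70.20.
Round up.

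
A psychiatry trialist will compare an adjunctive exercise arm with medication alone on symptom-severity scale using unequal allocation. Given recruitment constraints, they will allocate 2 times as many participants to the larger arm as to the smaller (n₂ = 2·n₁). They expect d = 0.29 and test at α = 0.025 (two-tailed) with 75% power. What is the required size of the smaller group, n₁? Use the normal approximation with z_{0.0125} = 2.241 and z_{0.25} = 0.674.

With allocation ratio k = n₂/n₁ = 2, Var(x̄₁−x̄₂) = σ²(1/n₁ + 1/(k·n₁)) = σ²·(k+1)/(k·n₁).
So n₁ = (1 + 1/k)·((z_{α/2} + z_β)/d)² = 1.500 × (2.915/0.29)².
n₁ = 1.500 × 101.04 = 151.6.
Round up: n₁ = 152, giving n₂ = 2 × 152 = 304.

n₁ = 152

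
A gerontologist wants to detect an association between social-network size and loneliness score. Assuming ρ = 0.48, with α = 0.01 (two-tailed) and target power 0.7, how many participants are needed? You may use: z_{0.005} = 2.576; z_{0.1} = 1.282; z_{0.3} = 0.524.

Fisher's z: C = ½·ln((1+r)/(1−r)) = ½·ln(2.8462) = 0.5230.
n = ((z_{α/2} + z_β)/C)² + 3.
(2.576 + 0.524) / 0.5230 = 3.100 / 0.5230 = 5.927.
n = 5.927² + 3 = 35.13 + 3 = 38.1.
Round up.

n = 39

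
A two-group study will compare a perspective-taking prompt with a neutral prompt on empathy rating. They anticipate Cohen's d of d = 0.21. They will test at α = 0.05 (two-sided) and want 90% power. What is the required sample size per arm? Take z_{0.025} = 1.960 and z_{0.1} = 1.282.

n = 477 per group

For two independent groups with equal n: n = 2·((z_{α/2} + z_β) / d)².
z_{α/2} + z_β = 1.960 + 1.282 = 3.242.
n = 2 × (3.242 / 0.21)² = 2 × 15.438² = 2 × 238.33 = 476.7.
Round up to the next whole participant.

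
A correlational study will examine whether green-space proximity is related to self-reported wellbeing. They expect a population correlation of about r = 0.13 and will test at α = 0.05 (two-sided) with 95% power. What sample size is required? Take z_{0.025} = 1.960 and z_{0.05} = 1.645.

Fisher's z: C = ½·ln((1+r)/(1−r)) = ½·ln(1.2989) = 0.1307.
n = ((z_{α/2} + z_β)/C)² + 3.
(1.960 + 1.645) / 0.1307 = 3.605 / 0.1307 = 27.582.
n = 27.582² + 3 = 760.78 + 3 = 763.8.
Round up.

n = 764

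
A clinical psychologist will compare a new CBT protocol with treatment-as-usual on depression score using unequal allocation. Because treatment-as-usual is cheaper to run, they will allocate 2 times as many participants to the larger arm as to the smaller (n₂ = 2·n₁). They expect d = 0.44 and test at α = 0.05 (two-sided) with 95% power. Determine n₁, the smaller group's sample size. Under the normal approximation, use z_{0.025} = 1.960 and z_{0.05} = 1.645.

n₁ = 101

With allocation ratio k = n₂/n₁ = 2, Var(x̄₁−x̄₂) = σ²(1/n₁ + 1/(k·n₁)) = σ²·(k+1)/(k·n₁).
So n₁ = (1 + 1/k)·((z_{α/2} + z_β)/d)² = 1.500 × (3.605/0.44)².
n₁ = 1.500 × 67.13 = 100.7.
Round up: n₁ = 101, giving n₂ = 2 × 101 = 202.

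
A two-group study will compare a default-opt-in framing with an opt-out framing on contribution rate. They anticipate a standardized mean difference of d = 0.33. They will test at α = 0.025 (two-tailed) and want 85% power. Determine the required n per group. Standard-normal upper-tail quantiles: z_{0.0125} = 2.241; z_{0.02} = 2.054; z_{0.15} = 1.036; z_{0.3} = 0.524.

For two independent groups with equal n: n = 2·((z_{α/2} + z_β) / d)².
z_{α/2} + z_β = 2.241 + 1.036 = 3.277.
n = 2 × (3.277 / 0.33)² = 2 × 9.930² = 2 × 98.61 = 197.2.
Round up to the next whole participant.

n = 198 per group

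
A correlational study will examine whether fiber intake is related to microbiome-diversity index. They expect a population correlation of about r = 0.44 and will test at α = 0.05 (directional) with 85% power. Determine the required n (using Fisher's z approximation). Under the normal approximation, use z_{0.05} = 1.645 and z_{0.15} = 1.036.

Fisher's z: C = ½·ln((1+r)/(1−r)) = ½·ln(2.5714) = 0.4722.
n = ((z_{α} + z_β)/C)² + 3.
(1.645 + 1.036) / 0.4722 = 2.681 / 0.4722 = 5.678.
n = 5.678² + 3 = 32.24 + 3 = 35.2.
Round up.

n = 36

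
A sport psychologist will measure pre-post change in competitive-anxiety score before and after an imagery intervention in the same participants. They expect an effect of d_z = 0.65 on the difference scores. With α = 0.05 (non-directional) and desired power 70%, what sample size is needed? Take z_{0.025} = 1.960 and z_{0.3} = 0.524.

For a paired (one-sample on differences) test: n = ((z_{α/2} + z_β) / d)².
z_{α/2} + z_β = 1.960 + 0.524 = 2.484.
n = (2.484 / 0.65)² = 3.822² = 14.60.
Round up.

n = 15 pairs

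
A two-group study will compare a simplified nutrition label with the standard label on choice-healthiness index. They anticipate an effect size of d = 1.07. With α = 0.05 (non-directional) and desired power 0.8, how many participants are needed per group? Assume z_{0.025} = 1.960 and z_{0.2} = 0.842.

n = 14 per group

For two independent groups with equal n: n = 2·((z_{α/2} + z_β) / d)².
z_{α/2} + z_β = 1.960 + 0.842 = 2.802.
n = 2 × (2.802 / 1.07)² = 2 × 2.619² = 2 × 6.86 = 13.7.
Round up to the next whole participant.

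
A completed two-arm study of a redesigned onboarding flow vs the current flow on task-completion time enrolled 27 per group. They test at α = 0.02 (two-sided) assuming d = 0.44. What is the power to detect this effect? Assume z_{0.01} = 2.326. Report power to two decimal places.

For two equal groups, power = Φ(d·√(n/2) − z_{α/2}).
d·√(n/2) = 0.44 × √(27/2) = 0.44 × 3.674 = 1.617.
z_β = 1.617 − 2.326 = -0.709.
Power = Φ(-0.709) = 0.239.

power ≈ 0.24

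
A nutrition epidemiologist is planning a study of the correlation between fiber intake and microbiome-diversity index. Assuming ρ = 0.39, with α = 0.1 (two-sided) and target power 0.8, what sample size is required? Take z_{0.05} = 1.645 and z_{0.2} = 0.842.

n = 40

Fisher's z: C = ½·ln((1+r)/(1−r)) = ½·ln(2.2787) = 0.4118.
n = ((z_{α/2} + z_β)/C)² + 3.
(1.645 + 0.842) / 0.4118 = 2.487 / 0.4118 = 6.039.
n = 6.039² + 3 = 36.47 + 3 = 39.5.
Round up.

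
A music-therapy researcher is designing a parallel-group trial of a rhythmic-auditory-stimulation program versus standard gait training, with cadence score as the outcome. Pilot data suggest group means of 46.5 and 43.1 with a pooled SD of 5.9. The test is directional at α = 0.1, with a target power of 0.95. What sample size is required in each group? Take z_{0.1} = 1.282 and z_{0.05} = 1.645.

n = 52 per group

Cohen's d = |M₁ − M₂| / SD_pooled = |46.5 − 43.1| / 5.9 = 3.4 / 5.9 = 0.576.
For two independent groups with equal n: n = 2·((z_{α} + z_β) / d)².
z_{α} + z_β = 1.282 + 1.645 = 2.927.
n = 2 × (2.927 / 0.576)² = 2 × 5.082² = 2 × 25.82 = 51.6.
Round up to the next whole participant.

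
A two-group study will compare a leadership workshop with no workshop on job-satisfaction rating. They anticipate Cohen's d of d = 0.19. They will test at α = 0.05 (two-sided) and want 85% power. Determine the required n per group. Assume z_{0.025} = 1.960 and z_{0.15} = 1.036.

n = 498 per group

For two independent groups with equal n: n = 2·((z_{α/2} + z_β) / d)².
z_{α/2} + z_β = 1.960 + 1.036 = 2.996.
n = 2 × (2.996 / 0.19)² = 2 × 15.768² = 2 × 248.64 = 497.3.
Round up to the next whole participant.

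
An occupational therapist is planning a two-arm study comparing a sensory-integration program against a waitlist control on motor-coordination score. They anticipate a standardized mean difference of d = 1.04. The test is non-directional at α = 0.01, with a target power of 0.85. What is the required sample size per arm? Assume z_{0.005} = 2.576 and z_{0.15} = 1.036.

n = 25 per group

For two independent groups with equal n: n = 2·((z_{α/2} + z_β) / d)².
z_{α/2} + z_β = 2.576 + 1.036 = 3.612.
n = 2 × (3.612 / 1.04)² = 2 × 3.473² = 2 × 12.06 = 24.1.
Round up to the next whole participant.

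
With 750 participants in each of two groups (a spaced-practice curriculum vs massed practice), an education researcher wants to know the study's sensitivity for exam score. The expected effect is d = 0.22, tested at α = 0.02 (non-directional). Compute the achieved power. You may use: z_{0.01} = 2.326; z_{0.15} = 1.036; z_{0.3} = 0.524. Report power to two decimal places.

For two equal groups, power = Φ(d·√(n/2) − z_{α/2}).
d·√(n/2) = 0.22 × √(750/2) = 0.22 × 19.365 = 4.260.
z_β = 4.260 − 2.326 = 1.934.
Power = Φ(1.934) = 0.973.

power ≈ 0.97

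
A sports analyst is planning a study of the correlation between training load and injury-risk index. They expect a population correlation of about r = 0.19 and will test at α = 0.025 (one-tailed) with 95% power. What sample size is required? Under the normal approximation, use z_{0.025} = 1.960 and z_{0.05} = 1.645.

Fisher's z: C = ½·ln((1+r)/(1−r)) = ½·ln(1.4691) = 0.1923.
n = ((z_{α} + z_β)/C)² + 3.
(1.960 + 1.645) / 0.1923 = 3.605 / 0.1923 = 18.747.
n = 18.747² + 3 = 351.44 + 3 = 354.4.
Round up.

n = 355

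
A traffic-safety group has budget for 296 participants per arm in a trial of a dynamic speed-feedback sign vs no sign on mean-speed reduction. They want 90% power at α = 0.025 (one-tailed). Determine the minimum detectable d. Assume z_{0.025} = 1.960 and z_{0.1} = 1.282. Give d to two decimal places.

d_min ≈ 0.27

For two independent groups of n = 296 each: d_min = (z_{α} + z_β)·√(2/n).
z-sum = 1.960 + 1.282 = 3.242.
d_min = 3.242 × √(2/296) = 3.242 × 0.0822 = 0.266.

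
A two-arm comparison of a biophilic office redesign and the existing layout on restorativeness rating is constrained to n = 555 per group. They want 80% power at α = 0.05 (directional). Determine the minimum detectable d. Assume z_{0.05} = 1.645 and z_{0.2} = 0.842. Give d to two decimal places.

For two independent groups of n = 555 each: d_min = (z_{α} + z_β)·√(2/n).
z-sum = 1.645 + 0.842 = 2.487.
d_min = 2.487 × √(2/555) = 2.487 × 0.0600 = 0.149.

d_min ≈ 0.15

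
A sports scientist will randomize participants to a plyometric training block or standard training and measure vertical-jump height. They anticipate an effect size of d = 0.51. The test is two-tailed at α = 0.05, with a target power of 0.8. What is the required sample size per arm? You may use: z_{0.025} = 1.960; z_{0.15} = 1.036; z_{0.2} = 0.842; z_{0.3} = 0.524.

For two independent groups with equal n: n = 2·((z_{α/2} + z_β) / d)².
z_{α/2} + z_β = 1.960 + 0.842 = 2.802.
n = 2 × (2.802 / 0.51)² = 2 × 5.494² = 2 × 30.19 = 60.4.
Round up to the next whole participant.

n = 61 per group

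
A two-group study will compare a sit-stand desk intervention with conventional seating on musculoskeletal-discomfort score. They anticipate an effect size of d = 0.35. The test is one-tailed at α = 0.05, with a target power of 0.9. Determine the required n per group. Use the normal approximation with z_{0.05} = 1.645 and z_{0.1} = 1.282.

For two independent groups with equal n: n = 2·((z_{α} + z_β) / d)².
z_{α} + z_β = 1.645 + 1.282 = 2.927.
n = 2 × (2.927 / 0.35)² = 2 × 8.363² = 2 × 69.94 = 139.9.
Round up to the next whole participant.

n = 140 per group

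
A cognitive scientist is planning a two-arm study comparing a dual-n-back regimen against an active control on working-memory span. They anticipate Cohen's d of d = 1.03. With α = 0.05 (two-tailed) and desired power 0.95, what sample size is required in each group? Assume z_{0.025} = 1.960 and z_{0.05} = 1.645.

n = 25 per group

For two independent groups with equal n: n = 2·((z_{α/2} + z_β) / d)².
z_{α/2} + z_β = 1.960 + 1.645 = 3.605.
n = 2 × (3.605 / 1.03)² = 2 × 3.500² = 2 × 12.25 = 24.5.
Round up to the next whole participant.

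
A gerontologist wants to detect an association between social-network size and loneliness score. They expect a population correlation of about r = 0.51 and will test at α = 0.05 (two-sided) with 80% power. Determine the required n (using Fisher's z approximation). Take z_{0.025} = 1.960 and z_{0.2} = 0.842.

Fisher's z: C = ½·ln((1+r)/(1−r)) = ½·ln(3.0816) = 0.5627.
n = ((z_{α/2} + z_β)/C)² + 3.
(1.960 + 0.842) / 0.5627 = 2.802 / 0.5627 = 4.980.
n = 4.980² + 3 = 24.80 + 3 = 27.8.
Round up.

n = 28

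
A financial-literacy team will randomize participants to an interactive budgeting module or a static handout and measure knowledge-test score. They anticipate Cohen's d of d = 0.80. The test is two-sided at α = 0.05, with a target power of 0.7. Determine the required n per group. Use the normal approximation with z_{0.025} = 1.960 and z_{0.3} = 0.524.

For two independent groups with equal n: n = 2·((z_{α/2} + z_β) / d)².
z_{α/2} + z_β = 1.960 + 0.524 = 2.484.
n = 2 × (2.484 / 0.80)² = 2 × 3.105² = 2 × 9.64 = 19.3.
Round up to the next whole participant.

n = 20 per group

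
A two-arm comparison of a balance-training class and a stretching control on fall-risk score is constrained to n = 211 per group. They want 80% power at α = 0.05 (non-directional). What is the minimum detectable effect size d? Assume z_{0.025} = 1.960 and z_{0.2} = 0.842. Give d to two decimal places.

For two independent groups of n = 211 each: d_min = (z_{α/2} + z_β)·√(2/n).
z-sum = 1.960 + 0.842 = 2.802.
d_min = 2.802 × √(2/211) = 2.802 × 0.0974 = 0.273.

d_min ≈ 0.27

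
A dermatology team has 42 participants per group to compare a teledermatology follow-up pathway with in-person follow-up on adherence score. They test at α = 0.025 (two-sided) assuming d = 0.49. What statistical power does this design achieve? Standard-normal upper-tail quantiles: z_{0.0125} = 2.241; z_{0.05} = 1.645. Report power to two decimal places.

power ≈ 0.50

For two equal groups, power = Φ(d·√(n/2) − z_{α/2}).
d·√(n/2) = 0.49 × √(42/2) = 0.49 × 4.583 = 2.245.
z_β = 2.245 − 2.241 = 0.004.
Power = Φ(0.004) = 0.502.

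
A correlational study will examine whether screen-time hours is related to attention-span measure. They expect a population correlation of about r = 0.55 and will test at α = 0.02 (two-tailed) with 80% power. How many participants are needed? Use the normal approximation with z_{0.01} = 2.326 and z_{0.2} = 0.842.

Fisher's z: C = ½·ln((1+r)/(1−r)) = ½·ln(3.4444) = 0.6184.
n = ((z_{α/2} + z_β)/C)² + 3.
(2.326 + 0.842) / 0.6184 = 3.168 / 0.6184 = 5.123.
n = 5.123² + 3 = 26.24 + 3 = 29.2.
Round up.

n = 30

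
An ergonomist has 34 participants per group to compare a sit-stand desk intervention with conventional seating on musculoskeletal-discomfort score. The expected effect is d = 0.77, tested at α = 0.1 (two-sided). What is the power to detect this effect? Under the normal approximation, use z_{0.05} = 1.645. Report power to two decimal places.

power ≈ 0.94

For two equal groups, power = Φ(d·√(n/2) − z_{α/2}).
d·√(n/2) = 0.77 × √(34/2) = 0.77 × 4.123 = 3.175.
z_β = 3.175 − 1.645 = 1.530.
Power = Φ(1.530) = 0.937.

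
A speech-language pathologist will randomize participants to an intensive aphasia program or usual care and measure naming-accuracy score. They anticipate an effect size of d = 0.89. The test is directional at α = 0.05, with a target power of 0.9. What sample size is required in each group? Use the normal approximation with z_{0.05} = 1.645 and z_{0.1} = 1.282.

n = 22 per group

For two independent groups with equal n: n = 2·((z_{α} + z_β) / d)².
z_{α} + z_β = 1.645 + 1.282 = 2.927.
n = 2 × (2.927 / 0.89)² = 2 × 3.289² = 2 × 10.82 = 21.6.
Round up to the next whole participant.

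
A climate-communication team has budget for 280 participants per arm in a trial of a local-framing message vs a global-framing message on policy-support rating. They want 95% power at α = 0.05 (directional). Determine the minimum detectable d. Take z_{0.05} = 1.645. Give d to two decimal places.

d_min ≈ 0.28

For two independent groups of n = 280 each: d_min = (z_{α} + z_β)·√(2/n).
z-sum = 1.645 + 1.645 = 3.290.
d_min = 3.290 × √(2/280) = 3.290 × 0.0845 = 0.278.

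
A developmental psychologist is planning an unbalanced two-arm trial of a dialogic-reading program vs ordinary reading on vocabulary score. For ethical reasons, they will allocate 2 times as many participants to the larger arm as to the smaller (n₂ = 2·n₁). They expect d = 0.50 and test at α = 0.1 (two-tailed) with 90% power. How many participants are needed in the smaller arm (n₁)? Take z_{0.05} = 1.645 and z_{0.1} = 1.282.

With allocation ratio k = n₂/n₁ = 2, Var(x̄₁−x̄₂) = σ²(1/n₁ + 1/(k·n₁)) = σ²·(k+1)/(k·n₁).
So n₁ = (1 + 1/k)·((z_{α/2} + z_β)/d)² = 1.500 × (2.927/0.50)².
n₁ = 1.500 × 34.27 = 51.4.
Round up: n₁ = 52, giving n₂ = 2 × 52 = 104.

n₁ = 52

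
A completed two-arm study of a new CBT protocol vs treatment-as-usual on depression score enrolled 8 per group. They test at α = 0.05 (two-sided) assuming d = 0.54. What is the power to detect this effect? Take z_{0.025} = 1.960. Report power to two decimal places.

power ≈ 0.19

For two equal groups, power = Φ(d·√(n/2) − z_{α/2}).
d·√(n/2) = 0.54 × √(8/2) = 0.54 × 2.000 = 1.080.
z_β = 1.080 − 1.960 = -0.880.
Power = Φ(-0.880) = 0.189.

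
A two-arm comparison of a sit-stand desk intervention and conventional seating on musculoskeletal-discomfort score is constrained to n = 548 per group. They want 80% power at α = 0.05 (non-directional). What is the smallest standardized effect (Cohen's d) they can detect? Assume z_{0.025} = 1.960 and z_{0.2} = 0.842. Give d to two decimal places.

d_min ≈ 0.17

For two independent groups of n = 548 each: d_min = (z_{α/2} + z_β)·√(2/n).
z-sum = 1.960 + 0.842 = 2.802.
d_min = 2.802 × √(2/548) = 2.802 × 0.0604 = 0.169.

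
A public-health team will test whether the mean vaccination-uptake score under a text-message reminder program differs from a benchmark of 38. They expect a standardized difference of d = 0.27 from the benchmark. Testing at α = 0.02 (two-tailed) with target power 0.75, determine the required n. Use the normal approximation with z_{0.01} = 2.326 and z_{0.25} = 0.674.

n = 124

For a one-sample test: n = ((z_{α/2} + z_β) / d)².
z_{α/2} + z_β = 2.326 + 0.674 = 3.000.
n = (3.000 / 0.27)² = 11.111² = 123.46.
Round up.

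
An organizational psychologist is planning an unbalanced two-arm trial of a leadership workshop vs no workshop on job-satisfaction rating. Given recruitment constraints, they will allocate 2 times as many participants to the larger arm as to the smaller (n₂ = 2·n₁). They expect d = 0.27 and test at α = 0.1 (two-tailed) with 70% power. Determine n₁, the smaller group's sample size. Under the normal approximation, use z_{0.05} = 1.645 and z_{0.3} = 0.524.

With allocation ratio k = n₂/n₁ = 2, Var(x̄₁−x̄₂) = σ²(1/n₁ + 1/(k·n₁)) = σ²·(k+1)/(k·n₁).
So n₁ = (1 + 1/k)·((z_{α/2} + z_β)/d)² = 1.500 × (2.169/0.27)².
n₁ = 1.500 × 64.53 = 96.8.
Round up: n₁ = 97, giving n₂ = 2 × 97 = 194.

n₁ = 97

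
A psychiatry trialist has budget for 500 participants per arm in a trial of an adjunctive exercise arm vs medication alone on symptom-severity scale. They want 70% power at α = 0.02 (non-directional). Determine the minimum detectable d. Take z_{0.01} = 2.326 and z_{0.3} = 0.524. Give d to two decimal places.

d_min ≈ 0.18

For two independent groups of n = 500 each: d_min = (z_{α/2} + z_β)·√(2/n).
z-sum = 2.326 + 0.524 = 2.850.
d_min = 2.850 × √(2/500) = 2.850 × 0.0632 = 0.180.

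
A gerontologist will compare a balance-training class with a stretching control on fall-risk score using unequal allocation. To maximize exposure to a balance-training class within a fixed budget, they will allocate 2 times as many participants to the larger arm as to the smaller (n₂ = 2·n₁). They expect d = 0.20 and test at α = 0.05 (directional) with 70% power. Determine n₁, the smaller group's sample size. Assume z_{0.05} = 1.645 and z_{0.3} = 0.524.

n₁ = 177

With allocation ratio k = n₂/n₁ = 2, Var(x̄₁−x̄₂) = σ²(1/n₁ + 1/(k·n₁)) = σ²·(k+1)/(k·n₁).
So n₁ = (1 + 1/k)·((z_{α} + z_β)/d)² = 1.500 × (2.169/0.20)².
n₁ = 1.500 × 117.61 = 176.4.
Round up: n₁ = 177, giving n₂ = 2 × 177 = 354.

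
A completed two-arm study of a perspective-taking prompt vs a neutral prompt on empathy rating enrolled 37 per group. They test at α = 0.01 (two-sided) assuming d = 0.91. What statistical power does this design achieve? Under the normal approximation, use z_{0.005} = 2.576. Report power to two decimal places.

For two equal groups, power = Φ(d·√(n/2) − z_{α/2}).
d·√(n/2) = 0.91 × √(37/2) = 0.91 × 4.301 = 3.914.
z_β = 3.914 − 2.576 = 1.338.
Power = Φ(1.338) = 0.910.

power ≈ 0.91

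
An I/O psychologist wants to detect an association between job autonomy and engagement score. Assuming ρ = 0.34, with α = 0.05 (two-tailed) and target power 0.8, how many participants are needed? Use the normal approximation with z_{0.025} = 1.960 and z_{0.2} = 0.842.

n = 66

Fisher's z: C = ½·ln((1+r)/(1−r)) = ½·ln(2.0303) = 0.3541.
n = ((z_{α/2} + z_β)/C)² + 3.
(1.960 + 0.842) / 0.3541 = 2.802 / 0.3541 = 7.913.
n = 7.913² + 3 = 62.62 + 3 = 65.6.
Round up.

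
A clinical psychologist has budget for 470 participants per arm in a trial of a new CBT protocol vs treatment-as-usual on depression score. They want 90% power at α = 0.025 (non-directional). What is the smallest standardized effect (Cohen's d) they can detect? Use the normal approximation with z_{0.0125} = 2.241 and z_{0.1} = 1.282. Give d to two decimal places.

For two independent groups of n = 470 each: d_min = (z_{α/2} + z_β)·√(2/n).
z-sum = 2.241 + 1.282 = 3.523.
d_min = 3.523 × √(2/470) = 3.523 × 0.0652 = 0.230.

d_min ≈ 0.23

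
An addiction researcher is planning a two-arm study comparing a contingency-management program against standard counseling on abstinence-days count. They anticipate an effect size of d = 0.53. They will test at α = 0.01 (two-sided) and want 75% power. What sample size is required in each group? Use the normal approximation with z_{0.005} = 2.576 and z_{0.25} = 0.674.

For two independent groups with equal n: n = 2·((z_{α/2} + z_β) / d)².
z_{α/2} + z_β = 2.576 + 0.674 = 3.250.
n = 2 × (3.250 / 0.53)² = 2 × 6.132² = 2 × 37.60 = 75.2.
Round up to the next whole participant.

n = 76 per group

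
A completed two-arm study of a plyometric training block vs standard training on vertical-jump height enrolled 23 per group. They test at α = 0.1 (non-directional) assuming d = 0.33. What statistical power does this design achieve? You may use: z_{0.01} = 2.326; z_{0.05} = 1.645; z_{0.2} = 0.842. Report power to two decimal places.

For two equal groups, power = Φ(d·√(n/2) − z_{α/2}).
d·√(n/2) = 0.33 × √(23/2) = 0.33 × 3.391 = 1.119.
z_β = 1.119 − 1.645 = -0.526.
Power = Φ(-0.526) = 0.299.

power ≈ 0.30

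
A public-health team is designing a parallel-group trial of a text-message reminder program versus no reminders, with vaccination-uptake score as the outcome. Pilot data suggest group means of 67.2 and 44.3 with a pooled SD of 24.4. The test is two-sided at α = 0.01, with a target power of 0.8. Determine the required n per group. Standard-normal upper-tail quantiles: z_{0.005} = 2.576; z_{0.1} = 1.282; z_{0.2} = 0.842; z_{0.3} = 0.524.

n = 27 per group

Cohen's d = |M₁ − M₂| / SD_pooled = |67.2 − 44.3| / 24.4 = 22.9 / 24.4 = 0.939.
For two independent groups with equal n: n = 2·((z_{α/2} + z_β) / d)².
z_{α/2} + z_β = 2.576 + 0.842 = 3.418.
n = 2 × (3.418 / 0.939)² = 2 × 3.640² = 2 × 13.25 = 26.5.
Round up to the next whole participant.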